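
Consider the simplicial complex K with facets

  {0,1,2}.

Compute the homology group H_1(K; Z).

Fix the vertex order 0 < 1 < 2 and write every simplex with vertices in increasing order. Then dim K = 2 and the simplices of K are:

  0-simplices (3): [0], [1], [2]
  1-simplices (3): [0,1], [0,2], [1,2]
  2-simplices (1): [0,1,2]

giving chain groups C_0 ≅ Z^3, C_1 ≅ Z^3, C_2 ≅ Z^1.

∂_1: C_1 → C_0 maps an edge to its endpoints' difference, ∂[p,q] = q − p. For instance
  ∂[0,2] = [2] − [0].
The resulting 3×3 matrix has rank 2, and its Smith normal form has invariant factors (1,1).

∂_2: C_2 → C_1 acts by ∂[p,q,r] = [q,r] − [p,r] + [p,q]. For instance
  ∂[0,1,2] = [1,2] − [0,2] + [0,1].
This gives a 3×1 integer matrix of rank 1; reducing to Smith normal form yields diagonal entries (1).

Computing H_k = (kernel of ∂_k) / (image of ∂_{k+1}):

  H_1: rank ker ∂_1 − rank ∂_2 = (3 − 2) − 1 = 0, and the invariant factors of ∂_2 are all 1, so H_1 ≅ 0.

H_1 = 0.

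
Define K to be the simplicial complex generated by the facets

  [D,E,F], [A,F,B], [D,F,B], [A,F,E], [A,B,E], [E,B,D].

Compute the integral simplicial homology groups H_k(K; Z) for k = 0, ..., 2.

H_0 ≅ Z,  H_1 = 0,  H_2 ≅ Z.

Order the vertices as A < B < D < E < F. Listing each simplex with vertices in this order, K has dimension 2 with simplices:

  0-simplices (5): A, B, D, E, F
  1-simplices (9): AB, AE, AF, BD, BE, BF, DE, DF, EF
  2-simplices (6): ABE, ABF, AEF, BDE, BDF, DEF

Hence C_0 ≅ Z^5, C_1 ≅ Z^9, C_2 ≅ Z^6.

∂_1: C_1 → C_0 maps an edge to its endpoints' difference, ∂[p,q] = q − p. For instance
  ∂BF = F − B.
The resulting 5×9 matrix has rank 4, and its Smith normal form has invariant factors (1,1,1,1).

∂_2: C_2 → C_1 maps a triangle to the signed sum of its edges. For instance
  ∂AEF = EF − AF + AE,
  ∂BDE = DE − BE + BD.
The resulting 9×6 matrix has rank 5, and its Smith normal form has invariant factors (1,1,1,1,1).

Reading off H_k = ker ∂_k / im ∂_{k+1}:

  H_0: rank C_0 − rank ∂_1 = 5 − 4 = 1, and the invariant factors of ∂_1 are all 1, so H_0 ≅ Z.
  H_1: rank ker ∂_1 − rank ∂_2 = (9 − 4) − 5 = 0, and the invariant factors of ∂_2 are all 1, so H_1 ≅ 0.
  H_2: rank ker ∂_2 − rank ∂_3 = (6 − 5) − 0 = 1, and there is no ∂_3, so H_2 ≅ Z.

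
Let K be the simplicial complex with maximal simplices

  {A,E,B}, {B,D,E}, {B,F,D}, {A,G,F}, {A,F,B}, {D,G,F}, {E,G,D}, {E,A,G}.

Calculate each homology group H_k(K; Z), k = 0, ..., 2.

H_0 ≅ Z,  H_1 = 0,  H_2 ≅ Z.

Take the total order A < B < D < E < F < G on the vertex set. Then K (dimension 2) consists of the simplices:

  0-simplices (6): A, B, D, E, F, G
  1-simplices (12): AB, AE, AF, AG, BD, BE, BF, DE, DF, DG, EG, FG
  2-simplices (8): ABE, ABF, AEG, AFG, BDE, BDF, DEG, DFG

Hence C_0 ≅ Z^6, C_1 ≅ Z^12, C_2 ≅ Z^8.

∂_1: C_1 → C_0 is given by ∂[p,q] = [q] − [p]. For instance
  ∂FG = G − F.
As a 6×12 matrix over Z this has rank 5, with invariant factors (1,1,1,1,1).

∂_2: C_2 → C_1 sends each 2-simplex [p,q,r] to [q,r] − [p,r] + [p,q]. For instance
  ∂DEG = EG − DG + DE,
  ∂AEG = EG − AG + AE.
As a 12×8 matrix over Z this has rank 7, with invariant factors (1,1,1,1,1,1,1).

Now H_k = ker ∂_k / im ∂_{k+1}, so:

  H_0: rank C_0 − rank ∂_1 = 6 − 5 = 1, and the invariant factors of ∂_1 are all 1, so H_0 = Z.
  H_1: rank ker ∂_1 − rank ∂_2 = (12 − 5) − 7 = 0, and the invariant factors of ∂_2 are all 1, so H_1 = 0.
  H_2: rank ker ∂_2 − rank ∂_3 = (8 − 7) − 0 = 1, and there is no ∂_3, so H_2 = Z.

As a check, the Euler characteristic is 6 − 12 + 8 = 2, which agrees with 1 − 0 + 1 = 2.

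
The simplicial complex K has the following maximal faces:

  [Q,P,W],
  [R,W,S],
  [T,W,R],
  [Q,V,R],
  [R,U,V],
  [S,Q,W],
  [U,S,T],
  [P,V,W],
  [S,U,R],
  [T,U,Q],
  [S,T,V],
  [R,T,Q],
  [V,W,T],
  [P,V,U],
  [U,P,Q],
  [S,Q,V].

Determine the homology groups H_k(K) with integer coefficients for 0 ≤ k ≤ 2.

Take the total order P < Q < R < S < T < U < V < W on the vertex set. Then K (dimension 2) consists of the simplices:

  0-simplices (8): P, Q, R, S, T, U, V, W
  1-simplices (24): PQ, PU, PV, PW, QR, QS, QT, QU, QV, QW, RS, RT, RU, RV, RW, ST, SU, SV, SW, TU, TV, TW, UV, VW
  2-simplices (16): PQU, PQW, PUV, PVW, QRT, QRV, QSV, QSW, QTU, RSU, RSW, RTW, RUV, STU, STV, TVW

giving chain groups C_0 ≅ Z^8, C_1 ≅ Z^24, C_2 ≅ Z^16.

The boundary map ∂_1: C_1 → C_0 is given by ∂[p,q] = [q] − [p]. For instance
  ∂QU = U − Q.
The 8×24 boundary matrix has rank 7 and Smith normal form diag(1,1,1,1,1,1,1).

The boundary map ∂_2: C_2 → C_1 maps a triangle to the signed sum of its edges. For instance
  ∂PVW = VW − PW + PV,
  ∂STU = TU − SU + ST.
As a 24×16 matrix over Z this has rank 15, with invariant factors (1,1,1,1,1,1,1,1,1,1,1,1,1,1,1).

Reading off H_k = ker ∂_k / im ∂_{k+1}:

  H_0: rank C_0 − rank ∂_1 = 8 − 7 = 1, and the invariant factors of ∂_1 are all 1, so H_0 = Z.
  H_1: rank ker ∂_1 − rank ∂_2 = (24 − 7) − 15 = 2, and the invariant factors of ∂_2 are all 1, so H_1 = Z^2.
  H_2: rank ker ∂_2 − rank ∂_3 = (16 − 15) − 0 = 1, and there is no ∂_3, so H_2 = Z.

As a check, the Euler characteristic is 8 − 24 + 16 = 0, which agrees with 1 − 2 + 1 = 0.

H_0 ≅ Z,  H_1 ≅ Z^2,  H_2 ≅ Z.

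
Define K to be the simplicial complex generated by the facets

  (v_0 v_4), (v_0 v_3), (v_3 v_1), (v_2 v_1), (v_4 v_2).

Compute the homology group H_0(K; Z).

Take the total order v_0 < v_1 < v_2 < v_3 < v_4 on the vertex set. Then K (dimension 1) consists of the simplices:

  0-simplices (5): [v_0], [v_1], [v_2], [v_3], [v_4]
  1-simplices (5): [v_0,v_3], [v_0,v_4], [v_1,v_2], [v_1,v_3], [v_2,v_4]

giving chain groups C_0 ≅ Z^5, C_1 ≅ Z^5.

The boundary map ∂_1: C_1 → C_0 maps an edge to its endpoints' difference, ∂[p,q] = q − p.
This gives a 5×5 integer matrix of rank 4; reducing to Smith normal form yields diagonal entries (1,1,1,1).

Computing H_k = (kernel of ∂_k) / (image of ∂_{k+1}):

  H_0: rank C_0 − rank ∂_1 = 5 − 4 = 1, and the invariant factors of ∂_1 are all 1, so H_0 = Z.

(K is a triangulation of the circle S^1.)

H_0 = Z.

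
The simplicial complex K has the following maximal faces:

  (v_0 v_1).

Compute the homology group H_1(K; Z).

K has 2 vertices, 1 edge.
rank ∂_1 = 1, rank ∂_2 = 0 ⇒ b_1 = 1 − 1 − 0 = 0. So H_1 ≅ 0.

H_1 ≅ 0.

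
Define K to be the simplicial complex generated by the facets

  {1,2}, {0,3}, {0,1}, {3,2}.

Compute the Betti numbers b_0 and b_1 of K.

Fix the vertex order 0 < 1 < 2 < 3 and write every simplex with vertices in increasing order. Then dim K = 1 and the simplices of K are:

  0-simplices (4): [0], [1], [2], [3]
  1-simplices (4): [0,1], [0,3], [1,2], [2,3]

giving chain groups C_0 ≅ Z^4, C_1 ≅ Z^4.

The boundary map ∂_1: C_1 → C_0 sends each edge [p,q] (with p < q) to q − p. For instance
  ∂[0,3] = [3] − [0].
As a 4×4 matrix over Z this has rank 3, with invariant factors (1,1,1).

Reading off H_k = ker ∂_k / im ∂_{k+1}:

  H_0: rank C_0 − rank ∂_1 = 4 − 3 = 1, and the invariant factors of ∂_1 are all 1, so H_0 = Z.
  H_1: rank ker ∂_1 − rank ∂_2 = (4 − 3) − 0 = 1, and there is no ∂_2, so H_1 = Z.

(K is a triangulation of the circle S^1.)

Hence the Betti numbers are b_0 = 1, b_1 = 1.

b_0 = 1, b_1 = 1.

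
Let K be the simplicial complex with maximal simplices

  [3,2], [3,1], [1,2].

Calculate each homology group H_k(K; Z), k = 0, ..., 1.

Fix the vertex order 1 < 2 < 3 and write every simplex with vertices in increasing order. Then dim K = 1 and the simplices of K are:

  0-simplices (3): [1], [2], [3]
  1-simplices (3): [1,2], [1,3], [2,3]

Hence C_0 ≅ Z^3, C_1 ≅ Z^3.

Boundary ∂_1: C_1 → C_0 is given by ∂[p,q] = [q] − [p]. For instance
  ∂[1,3] = [3] − [1].
As a 3×3 matrix over Z this has rank 2, with invariant factors (1,1).

Computing H_k = (kernel of ∂_k) / (image of ∂_{k+1}):

  H_0: rank C_0 − rank ∂_1 = 3 − 2 = 1, and the invariant factors of ∂_1 are all 1, so H_0 = Z.
  H_1: rank ker ∂_1 − rank ∂_2 = (3 − 2) − 0 = 1, and there is no ∂_2, so H_1 = Z.

H_0 ≅ Z,  H_1 ≅ Z.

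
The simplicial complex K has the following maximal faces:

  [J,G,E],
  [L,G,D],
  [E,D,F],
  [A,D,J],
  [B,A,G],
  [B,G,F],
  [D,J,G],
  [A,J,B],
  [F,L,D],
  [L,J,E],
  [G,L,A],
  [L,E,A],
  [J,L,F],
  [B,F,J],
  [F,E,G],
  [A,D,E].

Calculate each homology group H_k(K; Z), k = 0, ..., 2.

H_0 ≅ Z,  H_1 ≅ Z^2,  H_2 ≅ Z.

Fix the vertex order A < B < D < E < F < G < J < L and write every simplex with vertices in increasing order. Then dim K = 2 and the simplices of K are:

  0-simplices (8): A, B, D, E, F, G, J, L
  1-simplices (24): AB, AD, AE, AG, AJ, AL, BF, BG, BJ, DE, DF, DG, DJ, DL, EF, EG, EJ, EL, FG, FJ, FL, GJ, GL, JL
  2-simplices (16): ABG, ABJ, ADE, ADJ, AEL, AGL, BFG, BFJ, DEF, DFL, DGJ, DGL, EFG, EGJ, EJL, FJL

so the chain groups are C_0 ≅ Z^8, C_1 ≅ Z^24, C_2 ≅ Z^16.

∂_1: C_1 → C_0 maps an edge to its endpoints' difference, ∂[p,q] = q − p. For instance
  ∂FJ = J − F.
The resulting 8×24 matrix has rank 7, and its Smith normal form has invariant factors (1,1,1,1,1,1,1).

The boundary map ∂_2: C_2 → C_1 maps a triangle to the signed sum of its edges. For instance
  ∂ADJ = DJ − AJ + AD,
  ∂FJL = JL − FL + FJ.
The resulting 24×16 matrix has rank 15, and its Smith normal form has invariant factors (1,1,1,1,1,1,1,1,1,1,1,1,1,1,1).

Now H_k = ker ∂_k / im ∂_{k+1}, so:

  H_0: rank C_0 − rank ∂_1 = 8 − 7 = 1, and the invariant factors of ∂_1 are all 1, so H_0 ≅ Z.
  H_1: rank ker ∂_1 − rank ∂_2 = (24 − 7) − 15 = 2, and the invariant factors of ∂_2 are all 1, so H_1 ≅ Z^2.
  H_2: rank ker ∂_2 − rank ∂_3 = (16 − 15) − 0 = 1, and there is no ∂_3, so H_2 ≅ Z.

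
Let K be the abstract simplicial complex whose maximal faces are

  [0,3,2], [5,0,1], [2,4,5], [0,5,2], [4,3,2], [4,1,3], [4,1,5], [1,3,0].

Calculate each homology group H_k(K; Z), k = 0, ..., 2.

Fix the vertex order 0 < 1 < 2 < 3 < 4 < 5 and write every simplex with vertices in increasing order. Then dim K = 2 and the simplices of K are:

  0-simplices (6): [0], [1], [2], [3], [4], [5]
  1-simplices (12): [0,1], [0,2], [0,3], [0,5], [1,3], [1,4], [1,5], [2,3], [2,4], [2,5], [3,4], [4,5]
  2-simplices (8): [0,1,3], [0,1,5], [0,2,3], [0,2,5], [1,3,4], [1,4,5], [2,3,4], [2,4,5]

giving chain groups C_0 ≅ Z^6, C_1 ≅ Z^12, C_2 ≅ Z^8.

∂_1: C_1 → C_0 sends each edge [p,q] (with p < q) to q − p.
The 6×12 boundary matrix has rank 5 and Smith normal form diag(1,1,1,1,1).

Boundary ∂_2: C_2 → C_1 sends each 2-simplex [p,q,r] to [q,r] − [p,r] + [p,q]. For instance
  ∂[2,3,4] = [3,4] − [2,4] + [2,3],
  ∂[0,2,5] = [2,5] − [0,5] + [0,2].
The 12×8 boundary matrix has rank 7 and Smith normal form diag(1,1,1,1,1,1,1).

Reading off H_k = ker ∂_k / im ∂_{k+1}:

  H_0: rank C_0 − rank ∂_1 = 6 − 5 = 1, and the invariant factors of ∂_1 are all 1, so H_0 ≅ Z.
  H_1: rank ker ∂_1 − rank ∂_2 = (12 − 5) − 7 = 0, and the invariant factors of ∂_2 are all 1, so H_1 ≅ 0.
  H_2: rank ker ∂_2 − rank ∂_3 = (8 − 7) − 0 = 1, and there is no ∂_3, so H_2 ≅ Z.

(K is a triangulation of the 2-sphere S^2.)

H_0 ≅ Z,  H_1 = 0,  H_2 ≅ Z.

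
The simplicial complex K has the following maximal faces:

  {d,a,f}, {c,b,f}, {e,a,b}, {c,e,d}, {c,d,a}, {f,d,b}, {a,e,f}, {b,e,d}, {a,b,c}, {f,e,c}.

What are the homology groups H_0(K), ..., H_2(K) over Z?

We work with the vertex ordering a < b < c < d < e < f. The simplices of K, each written with vertices in increasing order, are:

  0-simplices (6): a, b, c, d, e, f
  1-simplices (15): ab, ac, ad, ae, af, bc, bd, be, bf, cd, ce, cf, de, df, ef
  2-simplices (10): abc, abe, acd, adf, aef, bcf, bde, bdf, cde, cef

so the chain groups are C_0 ≅ Z^6, C_1 ≅ Z^15, C_2 ≅ Z^10.

∂_1: C_1 → C_0 maps an edge to its endpoints' difference, ∂[p,q] = q − p. For instance
  ∂ef = f − e.
As a 6×15 matrix over Z this has rank 5, with invariant factors (1,1,1,1,1).

Boundary ∂_2: C_2 → C_1 acts by ∂[p,q,r] = [q,r] − [p,r] + [p,q]. For instance
  ∂acd = cd − ad + ac,
  ∂aef = ef − af + ae.
The 15×10 boundary matrix has rank 10 and Smith normal form diag(1,1,1,1,1,1,1,1,1,2).

Now H_k = ker ∂_k / im ∂_{k+1}, so:

  H_0: rank C_0 − rank ∂_1 = 6 − 5 = 1, and the invariant factors of ∂_1 are all 1, so H_0 = Z.
  H_1: rank ker ∂_1 − rank ∂_2 = (15 − 5) − 10 = 0, and ∂_2 has invariant factor 2 > 1, so H_1 = Z/2.
  H_2: rank ker ∂_2 − rank ∂_3 = (10 − 10) − 0 = 0, and there is no ∂_3, so H_2 = 0.

As a check, the Euler characteristic is 6 − 15 + 10 = 1, which agrees with 1 − 0 + 0 = 1.

H_0 ≅ Z,  H_1 ≅ Z/2,  H_2 = 0.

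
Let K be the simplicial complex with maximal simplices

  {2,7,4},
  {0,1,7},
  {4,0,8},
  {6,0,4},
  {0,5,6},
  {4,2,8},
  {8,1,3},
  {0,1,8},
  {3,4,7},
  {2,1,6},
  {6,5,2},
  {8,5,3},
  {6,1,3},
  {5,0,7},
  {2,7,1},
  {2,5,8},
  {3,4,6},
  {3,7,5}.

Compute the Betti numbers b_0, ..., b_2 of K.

b_0 = 1, b_1 = 2, b_2 = 1.

Take the total order 0 < 1 < 2 < 3 < 4 < 5 < 6 < 7 < 8 on the vertex set. Then K (dimension 2) consists of the simplices:

  0-simplices (9): [0], [1], [2], [3], [4], [5], [6], [7], [8]
  1-simplices (27): (27 of them)
  2-simplices (18): [0,1,7], [0,1,8], [0,4,6], [0,4,8], [0,5,6], [0,5,7], [1,2,6], [1,2,7], [1,3,6], [1,3,8], [2,4,7], [2,4,8], [2,5,6], [2,5,8], [3,4,6], [3,4,7], [3,5,7], [3,5,8]

so the chain groups are C_0 ≅ Z^9, C_1 ≅ Z^27, C_2 ≅ Z^18.

∂_1: C_1 → C_0 is given by ∂[p,q] = [q] − [p].
This gives a 9×27 integer matrix of rank 8; reducing to Smith normal form yields diagonal entries (1,1,1,1,1,1,1,1).

The boundary map ∂_2: C_2 → C_1 sends each 2-simplex [p,q,r] to [q,r] − [p,r] + [p,q]. For instance
  ∂[0,4,6] = [4,6] − [0,6] + [0,4],
  ∂[0,5,7] = [5,7] − [0,7] + [0,5].
The 27×18 boundary matrix has rank 17 and Smith normal form diag(1,1,1,1,1,1,1,1,1,1,1,1,1,1,1,1,1).

Now H_k = ker ∂_k / im ∂_{k+1}, so:

  H_0: rank C_0 − rank ∂_1 = 9 − 8 = 1, and the invariant factors of ∂_1 are all 1, so H_0 ≅ Z.
  H_1: rank ker ∂_1 − rank ∂_2 = (27 − 8) − 17 = 2, and the invariant factors of ∂_2 are all 1, so H_1 ≅ Z^2.
  H_2: rank ker ∂_2 − rank ∂_3 = (18 − 17) − 0 = 1, and there is no ∂_3, so H_2 ≅ Z.

Hence the Betti numbers are b_0 = 1, b_1 = 2, b_2 = 1.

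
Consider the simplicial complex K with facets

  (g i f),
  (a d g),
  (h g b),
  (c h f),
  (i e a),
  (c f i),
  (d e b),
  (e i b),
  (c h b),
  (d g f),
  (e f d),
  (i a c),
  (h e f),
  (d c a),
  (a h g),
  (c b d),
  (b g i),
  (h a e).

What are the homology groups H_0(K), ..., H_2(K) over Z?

Take the total order a < b < c < d < e < f < g < h < i on the vertex set. Then K (dimension 2) consists of the simplices:

  0-simplices (9): a, b, c, d, e, f, g, h, i
  1-simplices (27): ac, ad, ae, ag, ah, ai, bc, bd, be, bg, bh, bi, cd, cf, ch, ci, de, df, dg, ef, eh, ei, fg, fh, fi, gh, gi
  2-simplices (18): acd, aci, adg, aeh, aei, agh, bcd, bch, bde, bei, bgh, bgi, cfh, cfi, def, dfg, efh, fgi

so the chain groups are C_0 ≅ Z^9, C_1 ≅ Z^27, C_2 ≅ Z^18.

∂_1: C_1 → C_0 is given by ∂[p,q] = [q] − [p].
The resulting 9×27 matrix has rank 8, and its Smith normal form has invariant factors (1,1,1,1,1,1,1,1).

∂_2: C_2 → C_1 sends each 2-simplex [p,q,r] to [q,r] − [p,r] + [p,q]. For instance
  ∂bcd = cd − bd + bc,
  ∂aci = ci − ai + ac.
The 27×18 boundary matrix has rank 17 and Smith normal form diag(1,1,1,1,1,1,1,1,1,1,1,1,1,1,1,1,1).

Now H_k = ker ∂_k / im ∂_{k+1}, so:

  H_0: rank C_0 − rank ∂_1 = 9 − 8 = 1, and the invariant factors of ∂_1 are all 1, so H_0 ≅ Z.
  H_1: rank ker ∂_1 − rank ∂_2 = (27 − 8) − 17 = 2, and the invariant factors of ∂_2 are all 1, so H_1 ≅ Z^2.
  H_2: rank ker ∂_2 − rank ∂_3 = (18 − 17) − 0 = 1, and there is no ∂_3, so H_2 ≅ Z.

H_0 ≅ Z,  H_1 ≅ Z^2,  H_2 ≅ Z.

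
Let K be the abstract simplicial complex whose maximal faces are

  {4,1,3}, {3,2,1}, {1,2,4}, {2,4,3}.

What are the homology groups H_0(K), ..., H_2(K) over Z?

Order the vertices as 1 < 2 < 3 < 4. Listing each simplex with vertices in this order, K has dimension 2 with simplices:

  0-simplices (4): [1], [2], [3], [4]
  1-simplices (6): [1,2], [1,3], [1,4], [2,3], [2,4], [3,4]
  2-simplices (4): [1,2,3], [1,2,4], [1,3,4], [2,3,4]

giving chain groups C_0 ≅ Z^4, C_1 ≅ Z^6, C_2 ≅ Z^4.

∂_1: C_1 → C_0 is given by ∂[p,q] = [q] − [p]. For instance
  ∂[2,4] = [4] − [2].
The 4×6 boundary matrix has rank 3 and Smith normal form diag(1,1,1).

The boundary map ∂_2: C_2 → C_1 maps a triangle to the signed sum of its edges. For instance
  ∂[1,2,4] = [2,4] − [1,4] + [1,2],
  ∂[1,3,4] = [3,4] − [1,4] + [1,3].
As a 6×4 matrix over Z this has rank 3, with invariant factors (1,1,1).

From H_k ≅ ker(∂_k) / im(∂_{k+1}) we obtain:

  H_0: rank C_0 − rank ∂_1 = 4 − 3 = 1, and the invariant factors of ∂_1 are all 1, so H_0 = Z.
  H_1: rank ker ∂_1 − rank ∂_2 = (6 − 3) − 3 = 0, and the invariant factors of ∂_2 are all 1, so H_1 = 0.
  H_2: rank ker ∂_2 − rank ∂_3 = (4 − 3) − 0 = 1, and there is no ∂_3, so H_2 = Z.

(K is a triangulation of the 2-sphere S^2.)

H_0 = Z,  H_1 = 0,  H_2 = Z.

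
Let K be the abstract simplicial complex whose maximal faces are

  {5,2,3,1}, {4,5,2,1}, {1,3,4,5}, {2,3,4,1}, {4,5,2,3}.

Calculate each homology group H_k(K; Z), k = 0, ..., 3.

H_0 ≅ Z,  H_1 = 0,  H_2 = 0,  H_3 ≅ Z.

We work with the vertex ordering 1 < 2 < 3 < 4 < 5. The simplices of K, each written with vertices in increasing order, are:

  0-simplices (5): [1], [2], [3], [4], [5]
  1-simplices (10): [1,2], [1,3], [1,4], [1,5], [2,3], [2,4], [2,5], [3,4], [3,5], [4,5]
  2-simplices (10): [1,2,3], [1,2,4], [1,2,5], [1,3,4], [1,3,5], [1,4,5], [2,3,4], [2,3,5], [2,4,5], [3,4,5]
  3-simplices (5): [1,2,3,4], [1,2,3,5], [1,2,4,5], [1,3,4,5], [2,3,4,5]

giving chain groups C_0 ≅ Z^5, C_1 ≅ Z^10, C_2 ≅ Z^10, C_3 ≅ Z^5.

∂_1: C_1 → C_0 maps an edge to its endpoints' difference, ∂[p,q] = q − p. For instance
  ∂[1,2] = [2] − [1].
The resulting 5×10 matrix has rank 4, and its Smith normal form has invariant factors (1,1,1,1).

Boundary ∂_2: C_2 → C_1 maps a triangle to the signed sum of its edges. For instance
  ∂[2,3,4] = [3,4] − [2,4] + [2,3],
  ∂[3,4,5] = [4,5] − [3,5] + [3,4].
The 10×10 boundary matrix has rank 6 and Smith normal form diag(1,1,1,1,1,1).

Boundary ∂_3: C_3 → C_2 sends each 3-simplex σ to the alternating sum Σ_i (−1)^i (σ with its i-th vertex removed). For instance
  ∂[2,3,4,5] = [3,4,5] − [2,4,5] + [2,3,5] − [2,3,4],
  ∂[1,2,3,4] = [2,3,4] − [1,3,4] + [1,2,4] − [1,2,3].
This gives a 10×5 integer matrix of rank 4; reducing to Smith normal form yields diagonal entries (1,1,1,1).

Computing H_k = (kernel of ∂_k) / (image of ∂_{k+1}):

  H_0: rank C_0 − rank ∂_1 = 5 − 4 = 1, and the invariant factors of ∂_1 are all 1, so H_0 = Z.
  H_1: rank ker ∂_1 − rank ∂_2 = (10 − 4) − 6 = 0, and the invariant factors of ∂_2 are all 1, so H_1 = 0.
  H_2: rank ker ∂_2 − rank ∂_3 = (10 − 6) − 4 = 0, and the invariant factors of ∂_3 are all 1, so H_2 = 0.
  H_3: rank ker ∂_3 − rank ∂_4 = (5 − 4) − 0 = 1, and there is no ∂_4, so H_3 = Z.

As a check, the Euler characteristic is 5 − 10 + 10 − 5 = 0, which agrees with 1 − 0 + 0 − 1 = 0.
(K is a triangulation of the 3-sphere S^3.)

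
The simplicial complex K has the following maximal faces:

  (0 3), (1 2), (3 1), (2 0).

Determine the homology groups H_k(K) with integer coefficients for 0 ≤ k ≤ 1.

K has 4 vertices, 4 edges.
rank ∂_0 = 0, rank ∂_1 = 3 ⇒ b_0 = 4 − 0 − 3 = 1; all invariant factors of ∂_1 are 1 so no torsion. So H_0 ≅ Z.
rank ∂_1 = 3, rank ∂_2 = 0 ⇒ b_1 = 4 − 3 − 0 = 1. So H_1 ≅ Z.

H_0 = Z,  H_1 = Z.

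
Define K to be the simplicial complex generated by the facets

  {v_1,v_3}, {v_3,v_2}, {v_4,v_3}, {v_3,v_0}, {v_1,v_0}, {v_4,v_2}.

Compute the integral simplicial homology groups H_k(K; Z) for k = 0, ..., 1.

H_0 = Z,  H_1 = Z^2.

We work with the vertex ordering v_0 < v_1 < v_2 < v_3 < v_4. The simplices of K, each written with vertices in increasing order, are:

  0-simplices (5): [v_0], [v_1], [v_2], [v_3], [v_4]
  1-simplices (6): [v_0,v_1], [v_0,v_3], [v_1,v_3], [v_2,v_3], [v_2,v_4], [v_3,v_4]

Hence C_0 ≅ Z^5, C_1 ≅ Z^6.

The boundary map ∂_1: C_1 → C_0 is given by ∂[p,q] = [q] − [p]. For instance
  ∂[v_1,v_3] = [v_3] − [v_1].
The resulting 5×6 matrix has rank 4, and its Smith normal form has invariant factors (1,1,1,1).

Now H_k = ker ∂_k / im ∂_{k+1}, so:

  H_0: rank C_0 − rank ∂_1 = 5 − 4 = 1, and the invariant factors of ∂_1 are all 1, so H_0 ≅ Z.
  H_1: rank ker ∂_1 − rank ∂_2 = (6 − 4) − 0 = 2, and there is no ∂_2, so H_1 ≅ Z^2.

As a check, the Euler characteristic is 5 − 6 = -1, which agrees with 1 − 2 = -1.
(K is a triangulation of a wedge of 2 circles.)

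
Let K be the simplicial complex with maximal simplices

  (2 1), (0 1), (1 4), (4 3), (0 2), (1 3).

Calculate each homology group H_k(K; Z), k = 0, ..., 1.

K has 5 vertices, 6 edges.
rank ∂_0 = 0, rank ∂_1 = 4 ⇒ b_0 = 5 − 0 − 4 = 1; all invariant factors of ∂_1 are 1 so no torsion. So H_0 ≅ Z.
rank ∂_1 = 4, rank ∂_2 = 0 ⇒ b_1 = 6 − 4 − 0 = 2. So H_1 ≅ Z^2.

H_0 = Z,  H_1 = Z^2.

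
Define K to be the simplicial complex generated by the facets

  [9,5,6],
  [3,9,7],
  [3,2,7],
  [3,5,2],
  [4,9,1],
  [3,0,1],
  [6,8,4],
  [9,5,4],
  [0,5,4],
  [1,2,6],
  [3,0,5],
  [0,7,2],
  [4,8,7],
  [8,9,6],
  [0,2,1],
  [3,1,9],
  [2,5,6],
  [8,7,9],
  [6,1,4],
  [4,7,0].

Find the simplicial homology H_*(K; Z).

H_0 = Z,  H_1 = Z ⊕ Z/2Z,  H_2 = 0.

Order the vertices as 0 < 1 < 2 < 3 < 4 < 5 < 6 < 7 < 8 < 9. Listing each simplex with vertices in this order, K has dimension 2 with simplices:

  0-simplices (10): [0], [1], [2], [3], [4], [5], [6], [7], [8], [9]
  1-simplices (30): (30 of them)
  2-simplices (20): (20 of them)

Hence C_0 ≅ Z^10, C_1 ≅ Z^30, C_2 ≅ Z^20.

Boundary ∂_1: C_1 → C_0 is given by ∂[p,q] = [q] − [p].
This gives a 10×30 integer matrix of rank 9; reducing to Smith normal form yields diagonal entries (1,1,1,1,1,1,1,1,1).

Boundary ∂_2: C_2 → C_1 maps a triangle to the signed sum of its edges. For instance
  ∂[0,1,2] = [1,2] − [0,2] + [0,1],
  ∂[7,8,9] = [8,9] − [7,9] + [7,8].
The 30×20 boundary matrix has rank 20 and Smith normal form diag(1,1,1,1,1,1,1,1,1,1,1,1,1,1,1,1,1,1,1,2).

From H_k ≅ ker(∂_k) / im(∂_{k+1}) we obtain:

  H_0: rank C_0 − rank ∂_1 = 10 − 9 = 1, and the invariant factors of ∂_1 are all 1, so H_0 ≅ Z.
  H_1: rank ker ∂_1 − rank ∂_2 = (30 − 9) − 20 = 1, and ∂_2 has invariant factor 2 > 1, so H_1 ≅ Z ⊕ Z/2Z.
  H_2: rank ker ∂_2 − rank ∂_3 = (20 − 20) − 0 = 0, and there is no ∂_3, so H_2 ≅ 0.

As a check, the Euler characteristic is 10 − 30 + 20 = 0, which agrees with 1 − 1 + 0 = 0.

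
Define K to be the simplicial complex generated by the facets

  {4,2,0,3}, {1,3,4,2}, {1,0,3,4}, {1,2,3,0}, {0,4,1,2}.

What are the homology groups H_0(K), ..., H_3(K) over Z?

Order the vertices as 0 < 1 < 2 < 3 < 4. Listing each simplex with vertices in this order, K has dimension 3 with simplices:

  0-simplices (5): [0], [1], [2], [3], [4]
  1-simplices (10): [0,1], [0,2], [0,3], [0,4], [1,2], [1,3], [1,4], [2,3], [2,4], [3,4]
  2-simplices (10): [0,1,2], [0,1,3], [0,1,4], [0,2,3], [0,2,4], [0,3,4], [1,2,3], [1,2,4], [1,3,4], [2,3,4]
  3-simplices (5): [0,1,2,3], [0,1,2,4], [0,1,3,4], [0,2,3,4], [1,2,3,4]

Hence C_0 ≅ Z^5, C_1 ≅ Z^10, C_2 ≅ Z^10, C_3 ≅ Z^5.

The boundary map ∂_1: C_1 → C_0 maps an edge to its endpoints' difference, ∂[p,q] = q − p. For instance
  ∂[0,3] = [3] − [0].
As a 5×10 matrix over Z this has rank 4, with invariant factors (1,1,1,1).

∂_2: C_2 → C_1 sends each 2-simplex [p,q,r] to [q,r] − [p,r] + [p,q]. For instance
  ∂[1,3,4] = [3,4] − [1,4] + [1,3],
  ∂[0,2,4] = [2,4] − [0,4] + [0,2].
The 10×10 boundary matrix has rank 6 and Smith normal form diag(1,1,1,1,1,1).

Boundary ∂_3: C_3 → C_2 sends each 3-simplex σ to the alternating sum Σ_i (−1)^i (σ with its i-th vertex removed). For instance
  ∂[0,2,3,4] = [2,3,4] − [0,3,4] + [0,2,4] − [0,2,3],
  ∂[0,1,3,4] = [1,3,4] − [0,3,4] + [0,1,4] − [0,1,3].
This gives a 10×5 integer matrix of rank 4; reducing to Smith normal form yields diagonal entries (1,1,1,1).

Now H_k = ker ∂_k / im ∂_{k+1}, so:

  H_0: rank C_0 − rank ∂_1 = 5 − 4 = 1, and the invariant factors of ∂_1 are all 1, so H_0 ≅ Z.
  H_1: rank ker ∂_1 − rank ∂_2 = (10 − 4) − 6 = 0, and the invariant factors of ∂_2 are all 1, so H_1 ≅ 0.
  H_2: rank ker ∂_2 − rank ∂_3 = (10 − 6) − 4 = 0, and the invariant factors of ∂_3 are all 1, so H_2 ≅ 0.
  H_3: rank ker ∂_3 − rank ∂_4 = (5 − 4) − 0 = 1, and there is no ∂_4, so H_3 ≅ Z.

(K is a triangulation of the 3-sphere S^3.)

H_0 ≅ Z,  H_1 = 0,  H_2 = 0,  H_3 ≅ Z.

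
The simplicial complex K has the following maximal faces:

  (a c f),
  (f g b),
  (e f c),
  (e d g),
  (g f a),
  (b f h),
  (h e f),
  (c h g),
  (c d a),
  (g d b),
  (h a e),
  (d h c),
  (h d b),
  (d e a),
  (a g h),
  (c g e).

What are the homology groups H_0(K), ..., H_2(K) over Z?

H_0 = Z,  H_1 = Z^2,  H_2 = Z.

Fix the vertex order a < b < c < d < e < f < g < h and write every simplex with vertices in increasing order. Then dim K = 2 and the simplices of K are:

  0-simplices (8): a, b, c, d, e, f, g, h
  1-simplices (24): ac, ad, ae, af, ag, ah, bd, bf, bg, bh, cd, ce, cf, cg, ch, de, dg, dh, ef, eg, eh, fg, fh, gh
  2-simplices (16): acd, acf, ade, aeh, afg, agh, bdg, bdh, bfg, bfh, cdh, cef, ceg, cgh, deg, efh

Hence C_0 ≅ Z^8, C_1 ≅ Z^24, C_2 ≅ Z^16.

∂_1: C_1 → C_0 maps an edge to its endpoints' difference, ∂[p,q] = q − p. For instance
  ∂dg = g − d.
As a 8×24 matrix over Z this has rank 7, with invariant factors (1,1,1,1,1,1,1).

Boundary ∂_2: C_2 → C_1 acts by ∂[p,q,r] = [q,r] − [p,r] + [p,q]. For instance
  ∂acd = cd − ad + ac,
  ∂cdh = dh − ch + cd.
The resulting 24×16 matrix has rank 15, and its Smith normal form has invariant factors (1,1,1,1,1,1,1,1,1,1,1,1,1,1,1).

Reading off H_k = ker ∂_k / im ∂_{k+1}:

  H_0: rank C_0 − rank ∂_1 = 8 − 7 = 1, and the invariant factors of ∂_1 are all 1, so H_0 = Z.
  H_1: rank ker ∂_1 − rank ∂_2 = (24 − 7) − 15 = 2, and the invariant factors of ∂_2 are all 1, so H_1 = Z^2.
  H_2: rank ker ∂_2 − rank ∂_3 = (16 − 15) − 0 = 1, and there is no ∂_3, so H_2 = Z.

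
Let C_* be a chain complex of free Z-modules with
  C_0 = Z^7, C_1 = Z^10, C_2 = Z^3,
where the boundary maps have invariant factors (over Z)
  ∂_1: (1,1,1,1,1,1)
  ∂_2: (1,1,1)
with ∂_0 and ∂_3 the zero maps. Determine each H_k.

H_0 ≅ Z,  H_1 ≅ Z,  H_2 = 0.

H_0: b_0 = 7 − 0 − 6 = 1; torsion from ∂_1 factors > 1: none. So H_0 ≅ Z.
H_1: b_1 = 10 − 6 − 3 = 1; torsion from ∂_2 factors > 1: none. So H_1 ≅ Z.
H_2: b_2 = 3 − 3 − 0 = 0; torsion from ∂_3 factors > 1: none. So H_2 ≅ 0.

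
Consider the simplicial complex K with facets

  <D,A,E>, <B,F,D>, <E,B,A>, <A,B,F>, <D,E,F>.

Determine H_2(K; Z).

H_2 = 0.

K has 5 vertices, 10 edges, 5 triangles.
rank ∂_2 = 5, rank ∂_3 = 0 ⇒ b_2 = 5 − 5 − 0 = 0. So H_2 ≅ 0.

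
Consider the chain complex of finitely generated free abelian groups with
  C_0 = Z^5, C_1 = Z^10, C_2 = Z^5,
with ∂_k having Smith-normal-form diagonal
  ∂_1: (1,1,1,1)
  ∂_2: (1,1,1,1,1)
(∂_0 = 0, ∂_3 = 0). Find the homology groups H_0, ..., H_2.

H_0 = Z,  H_1 = Z,  H_2 = 0.

H_0: b_0 = 5 − 0 − 4 = 1; torsion from ∂_1 factors > 1: none. So H_0 = Z.
H_1: b_1 = 10 − 4 − 5 = 1; torsion from ∂_2 factors > 1: none. So H_1 = Z.
H_2: b_2 = 5 − 5 − 0 = 0; torsion from ∂_3 factors > 1: none. So H_2 = 0.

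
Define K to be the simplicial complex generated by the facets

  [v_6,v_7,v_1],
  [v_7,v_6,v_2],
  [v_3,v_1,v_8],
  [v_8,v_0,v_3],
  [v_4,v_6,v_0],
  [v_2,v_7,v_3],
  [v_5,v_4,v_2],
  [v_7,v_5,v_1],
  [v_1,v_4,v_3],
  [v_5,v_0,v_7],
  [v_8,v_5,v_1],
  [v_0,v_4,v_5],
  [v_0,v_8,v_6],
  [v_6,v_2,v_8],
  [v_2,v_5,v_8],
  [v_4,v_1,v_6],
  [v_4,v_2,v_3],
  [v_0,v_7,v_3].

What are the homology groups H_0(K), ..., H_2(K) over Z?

H_0 = Z,  H_1 = Z^2,  H_2 = Z.

K has 9 vertices, 27 edges, 18 triangles.
rank ∂_0 = 0, rank ∂_1 = 8 ⇒ b_0 = 9 − 0 − 8 = 1; all invariant factors of ∂_1 are 1 so no torsion. So H_0 = Z.
rank ∂_1 = 8, rank ∂_2 = 17 ⇒ b_1 = 27 − 8 − 17 = 2; all invariant factors of ∂_2 are 1 so no torsion. So H_1 = Z^2.
rank ∂_2 = 17, rank ∂_3 = 0 ⇒ b_2 = 18 − 17 − 0 = 1. So H_2 = Z.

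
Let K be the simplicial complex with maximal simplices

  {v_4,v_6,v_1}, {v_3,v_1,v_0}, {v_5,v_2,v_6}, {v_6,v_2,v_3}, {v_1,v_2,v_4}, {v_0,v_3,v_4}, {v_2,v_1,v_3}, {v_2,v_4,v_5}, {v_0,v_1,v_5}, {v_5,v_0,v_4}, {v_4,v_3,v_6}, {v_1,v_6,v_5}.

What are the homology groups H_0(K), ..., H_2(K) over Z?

H_0 ≅ Z,  H_1 ≅ Z/2Z,  H_2 = 0.

K has 7 vertices, 18 edges, 12 triangles.
rank ∂_0 = 0, rank ∂_1 = 6 ⇒ b_0 = 7 − 0 − 6 = 1; all invariant factors of ∂_1 are 1 so no torsion. So H_0 ≅ Z.
rank ∂_1 = 6, rank ∂_2 = 12 ⇒ b_1 = 18 − 6 − 12 = 0; ∂_2 has invariant factor(s) [2] giving torsion. So H_1 ≅ Z/2Z.
rank ∂_2 = 12, rank ∂_3 = 0 ⇒ b_2 = 12 − 12 − 0 = 0. So H_2 ≅ 0.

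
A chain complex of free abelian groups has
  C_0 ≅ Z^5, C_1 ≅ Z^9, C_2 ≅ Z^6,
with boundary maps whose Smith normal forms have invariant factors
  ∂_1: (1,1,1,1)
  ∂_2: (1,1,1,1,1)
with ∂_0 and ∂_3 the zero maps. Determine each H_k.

H_0 ≅ Z,  H_1 = 0,  H_2 ≅ Z.

H_0: b_0 = 5 − 0 − 4 = 1; torsion from ∂_1 factors > 1: none. So H_0 ≅ Z.
H_1: b_1 = 9 − 4 − 5 = 0; torsion from ∂_2 factors > 1: none. So H_1 ≅ 0.
H_2: b_2 = 6 − 5 − 0 = 1; torsion from ∂_3 factors > 1: none. So H_2 ≅ Z.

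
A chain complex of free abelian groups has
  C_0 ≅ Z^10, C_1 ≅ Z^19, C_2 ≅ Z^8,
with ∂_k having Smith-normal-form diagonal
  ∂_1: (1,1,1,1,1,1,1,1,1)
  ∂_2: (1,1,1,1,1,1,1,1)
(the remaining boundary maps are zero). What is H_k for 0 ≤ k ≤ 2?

H_0: b_0 = 10 − 0 − 9 = 1; torsion from ∂_1 factors > 1: none. So H_0 ≅ Z.
H_1: b_1 = 19 − 9 − 8 = 2; torsion from ∂_2 factors > 1: none. So H_1 ≅ Z^2.
H_2: b_2 = 8 − 8 − 0 = 0; torsion from ∂_3 factors > 1: none. So H_2 ≅ 0.

H_0 ≅ Z,  H_1 ≅ Z^2,  H_2 = 0.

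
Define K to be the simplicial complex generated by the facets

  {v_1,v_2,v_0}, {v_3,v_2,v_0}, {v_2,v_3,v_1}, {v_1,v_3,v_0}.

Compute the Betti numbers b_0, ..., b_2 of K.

K has 4 vertices, 6 edges, 4 triangles.
rank ∂_0 = 0, rank ∂_1 = 3 ⇒ b_0 = 4 − 0 − 3 = 1; all invariant factors of ∂_1 are 1 so no torsion. So H_0 ≅ Z.
rank ∂_1 = 3, rank ∂_2 = 3 ⇒ b_1 = 6 − 3 − 3 = 0; all invariant factors of ∂_2 are 1 so no torsion. So H_1 ≅ 0.
rank ∂_2 = 3, rank ∂_3 = 0 ⇒ b_2 = 4 − 3 − 0 = 1. So H_2 ≅ Z.

b_0 = 1, b_1 = 0, b_2 = 1.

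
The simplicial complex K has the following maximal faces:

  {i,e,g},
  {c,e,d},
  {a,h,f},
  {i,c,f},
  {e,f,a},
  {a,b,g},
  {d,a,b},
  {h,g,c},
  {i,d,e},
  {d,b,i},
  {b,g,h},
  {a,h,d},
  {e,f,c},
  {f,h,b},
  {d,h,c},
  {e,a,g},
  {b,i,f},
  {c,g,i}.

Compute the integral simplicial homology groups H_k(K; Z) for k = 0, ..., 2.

H_0 ≅ Z,  H_1 ≅ Z ⊕ Z_2,  H_2 = 0.

Fix the vertex order a < b < c < d < e < f < g < h < i and write every simplex with vertices in increasing order. Then dim K = 2 and the simplices of K are:

  0-simplices (9): a, b, c, d, e, f, g, h, i
  1-simplices (27): ab, ad, ae, af, ag, ah, bd, bf, bg, bh, bi, cd, ce, cf, cg, ch, ci, de, dh, di, ef, eg, ei, fh, fi, gh, gi
  2-simplices (18): abd, abg, adh, aef, aeg, afh, bdi, bfh, bfi, bgh, cde, cdh, cef, cfi, cgh, cgi, dei, egi

Hence C_0 ≅ Z^9, C_1 ≅ Z^27, C_2 ≅ Z^18.

∂_1: C_1 → C_0 maps an edge to its endpoints' difference, ∂[p,q] = q − p.
The 9×27 boundary matrix has rank 8 and Smith normal form diag(1,1,1,1,1,1,1,1).

Boundary ∂_2: C_2 → C_1 sends each 2-simplex [p,q,r] to [q,r] − [p,r] + [p,q]. For instance
  ∂egi = gi − ei + eg,
  ∂afh = fh − ah + af.
This gives a 27×18 integer matrix of rank 18; reducing to Smith normal form yields diagonal entries (1,1,1,1,1,1,1,1,1,1,1,1,1,1,1,1,1,2).

Reading off H_k = ker ∂_k / im ∂_{k+1}:

  H_0: rank C_0 − rank ∂_1 = 9 − 8 = 1, and the invariant factors of ∂_1 are all 1, so H_0 ≅ Z.
  H_1: rank ker ∂_1 − rank ∂_2 = (27 − 8) − 18 = 1, and ∂_2 has invariant factor 2 > 1, so H_1 ≅ Z ⊕ Z_2.
  H_2: rank ker ∂_2 − rank ∂_3 = (18 − 18) − 0 = 0, and there is no ∂_3, so H_2 ≅ 0.

As a check, the Euler characteristic is 9 − 27 + 18 = 0, which agrees with 1 − 1 + 0 = 0.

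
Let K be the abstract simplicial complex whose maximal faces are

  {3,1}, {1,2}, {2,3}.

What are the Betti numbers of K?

b_0 = 1, b_1 = 1.

Order the vertices as 1 < 2 < 3. Listing each simplex with vertices in this order, K has dimension 1 with simplices:

  0-simplices (3): [1], [2], [3]
  1-simplices (3): [1,2], [1,3], [2,3]

so the chain groups are C_0 ≅ Z^3, C_1 ≅ Z^3.

Boundary ∂_1: C_1 → C_0 is given by ∂[p,q] = [q] − [p].
As a 3×3 matrix over Z this has rank 2, with invariant factors (1,1).

From H_k ≅ ker(∂_k) / im(∂_{k+1}) we obtain:

  H_0: rank C_0 − rank ∂_1 = 3 − 2 = 1, and the invariant factors of ∂_1 are all 1, so H_0 ≅ Z.
  H_1: rank ker ∂_1 − rank ∂_2 = (3 − 2) − 0 = 1, and there is no ∂_2, so H_1 ≅ Z.

(K is a triangulation of the circle S^1.)

Hence the Betti numbers are b_0 = 1, b_1 = 1.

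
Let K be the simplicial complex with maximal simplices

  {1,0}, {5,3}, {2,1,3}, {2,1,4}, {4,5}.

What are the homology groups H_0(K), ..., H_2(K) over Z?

Order the vertices as 0 < 1 < 2 < 3 < 4 < 5. Listing each simplex with vertices in this order, K has dimension 2 with simplices:

  0-simplices (6): [0], [1], [2], [3], [4], [5]
  1-simplices (8): [0,1], [1,2], [1,3], [1,4], [2,3], [2,4], [3,5], [4,5]
  2-simplices (2): [1,2,3], [1,2,4]

giving chain groups C_0 ≅ Z^6, C_1 ≅ Z^8, C_2 ≅ Z^2.

The boundary map ∂_1: C_1 → C_0 maps an edge to its endpoints' difference, ∂[p,q] = q − p. For instance
  ∂[1,3] = [3] − [1].
The resulting 6×8 matrix has rank 5, and its Smith normal form has invariant factors (1,1,1,1,1).

The boundary map ∂_2: C_2 → C_1 maps a triangle to the signed sum of its edges. For instance
  ∂[1,2,4] = [2,4] − [1,4] + [1,2],
  ∂[1,2,3] = [2,3] − [1,3] + [1,2].
As a 8×2 matrix over Z this has rank 2, with invariant factors (1,1).

Computing H_k = (kernel of ∂_k) / (image of ∂_{k+1}):

  H_0: rank C_0 − rank ∂_1 = 6 − 5 = 1, and the invariant factors of ∂_1 are all 1, so H_0 ≅ Z.
  H_1: rank ker ∂_1 − rank ∂_2 = (8 − 5) − 2 = 1, and the invariant factors of ∂_2 are all 1, so H_1 ≅ Z.
  H_2: rank ker ∂_2 − rank ∂_3 = (2 − 2) − 0 = 0, and there is no ∂_3, so H_2 ≅ 0.

H_0 ≅ Z,  H_1 ≅ Z,  H_2 = 0.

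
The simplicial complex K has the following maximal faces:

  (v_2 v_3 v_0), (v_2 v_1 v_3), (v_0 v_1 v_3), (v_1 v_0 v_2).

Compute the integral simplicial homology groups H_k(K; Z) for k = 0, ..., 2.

H_0 = Z,  H_1 = 0,  H_2 = Z.

Order the vertices as v_0 < v_1 < v_2 < v_3. Listing each simplex with vertices in this order, K has dimension 2 with simplices:

  0-simplices (4): [v_0], [v_1], [v_2], [v_3]
  1-simplices (6): [v_0,v_1], [v_0,v_2], [v_0,v_3], [v_1,v_2], [v_1,v_3], [v_2,v_3]
  2-simplices (4): [v_0,v_1,v_2], [v_0,v_1,v_3], [v_0,v_2,v_3], [v_1,v_2,v_3]

Hence C_0 ≅ Z^4, C_1 ≅ Z^6, C_2 ≅ Z^4.

Boundary ∂_1: C_1 → C_0 is given by ∂[p,q] = [q] − [p]. For instance
  ∂[v_0,v_1] = [v_1] − [v_0].
The resulting 4×6 matrix has rank 3, and its Smith normal form has invariant factors (1,1,1).

Boundary ∂_2: C_2 → C_1 sends each 2-simplex [p,q,r] to [q,r] − [p,r] + [p,q]. For instance
  ∂[v_0,v_2,v_3] = [v_2,v_3] − [v_0,v_3] + [v_0,v_2],
  ∂[v_0,v_1,v_3] = [v_1,v_3] − [v_0,v_3] + [v_0,v_1].
The 6×4 boundary matrix has rank 3 and Smith normal form diag(1,1,1).

Computing H_k = (kernel of ∂_k) / (image of ∂_{k+1}):

  H_0: rank C_0 − rank ∂_1 = 4 − 3 = 1, and the invariant factors of ∂_1 are all 1, so H_0 = Z.
  H_1: rank ker ∂_1 − rank ∂_2 = (6 − 3) − 3 = 0, and the invariant factors of ∂_2 are all 1, so H_1 = 0.
  H_2: rank ker ∂_2 − rank ∂_3 = (4 − 3) − 0 = 1, and there is no ∂_3, so H_2 = Z.

(K is a triangulation of the 2-sphere S^2.)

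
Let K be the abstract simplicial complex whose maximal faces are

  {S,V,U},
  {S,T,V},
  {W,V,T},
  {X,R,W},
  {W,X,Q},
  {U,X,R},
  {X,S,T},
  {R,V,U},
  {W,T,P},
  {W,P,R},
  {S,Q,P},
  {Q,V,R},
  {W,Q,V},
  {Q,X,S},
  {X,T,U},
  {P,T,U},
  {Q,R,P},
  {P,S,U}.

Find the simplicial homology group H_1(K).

H_1 ≅ Z ⊕ Z/2.

Order the vertices as P < Q < R < S < T < U < V < W < X. Listing each simplex with vertices in this order, K has dimension 2 with simplices:

  0-simplices (9): P, Q, R, S, T, U, V, W, X
  1-simplices (27): PQ, PR, PS, PT, PU, PW, QR, QS, QV, QW, QX, RU, RV, RW, RX, ST, SU, SV, SX, TU, TV, TW, TX, UV, UX, VW, WX
  2-simplices (18): PQR, PQS, PRW, PSU, PTU, PTW, QRV, QSX, QVW, QWX, RUV, RUX, RWX, STV, STX, SUV, TUX, TVW

giving chain groups C_0 ≅ Z^9, C_1 ≅ Z^27, C_2 ≅ Z^18.

Boundary ∂_1: C_1 → C_0 is given by ∂[p,q] = [q] − [p]. For instance
  ∂RX = X − R.
The 9×27 boundary matrix has rank 8 and Smith normal form diag(1,1,1,1,1,1,1,1).

∂_2: C_2 → C_1 maps a triangle to the signed sum of its edges. For instance
  ∂STV = TV − SV + ST,
  ∂PTW = TW − PW + PT.
The 27×18 boundary matrix has rank 18 and Smith normal form diag(1,1,1,1,1,1,1,1,1,1,1,1,1,1,1,1,1,2).

From H_k ≅ ker(∂_k) / im(∂_{k+1}) we obtain:

  H_1: rank ker ∂_1 − rank ∂_2 = (27 − 8) − 18 = 1, and ∂_2 has invariant factor 2 > 1, so H_1 = Z ⊕ Z/2.

(K is a triangulation of the Klein bottle.)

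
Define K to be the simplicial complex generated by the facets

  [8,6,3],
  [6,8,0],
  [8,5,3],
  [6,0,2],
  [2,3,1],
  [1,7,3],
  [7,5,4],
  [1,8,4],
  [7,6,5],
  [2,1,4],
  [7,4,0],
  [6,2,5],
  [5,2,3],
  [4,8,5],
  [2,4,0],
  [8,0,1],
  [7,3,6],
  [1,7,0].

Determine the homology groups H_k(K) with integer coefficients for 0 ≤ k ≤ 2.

Order the vertices as 0 < 1 < 2 < 3 < 4 < 5 < 6 < 7 < 8. Listing each simplex with vertices in this order, K has dimension 2 with simplices:

  0-simplices (9): [0], [1], [2], [3], [4], [5], [6], [7], [8]
  1-simplices (27): (27 of them)
  2-simplices (18): [0,1,7], [0,1,8], [0,2,4], [0,2,6], [0,4,7], [0,6,8], [1,2,3], [1,2,4], [1,3,7], [1,4,8], [2,3,5], [2,5,6], [3,5,8], [3,6,7], [3,6,8], [4,5,7], [4,5,8], [5,6,7]

Hence C_0 ≅ Z^9, C_1 ≅ Z^27, C_2 ≅ Z^18.

The boundary map ∂_1: C_1 → C_0 sends each edge [p,q] (with p < q) to q − p. For instance
  ∂[0,1] = [1] − [0].
The resulting 9×27 matrix has rank 8, and its Smith normal form has invariant factors (1,1,1,1,1,1,1,1).

The boundary map ∂_2: C_2 → C_1 maps a triangle to the signed sum of its edges. For instance
  ∂[1,4,8] = [4,8] − [1,8] + [1,4],
  ∂[0,6,8] = [6,8] − [0,8] + [0,6].
The 27×18 boundary matrix has rank 18 and Smith normal form diag(1,1,1,1,1,1,1,1,1,1,1,1,1,1,1,1,1,2).

From H_k ≅ ker(∂_k) / im(∂_{k+1}) we obtain:

  H_0: rank C_0 − rank ∂_1 = 9 − 8 = 1, and the invariant factors of ∂_1 are all 1, so H_0 ≅ Z.
  H_1: rank ker ∂_1 − rank ∂_2 = (27 − 8) − 18 = 1, and ∂_2 has invariant factor 2 > 1, so H_1 ≅ Z ⊕ Z/2Z.
  H_2: rank ker ∂_2 − rank ∂_3 = (18 − 18) − 0 = 0, and there is no ∂_3, so H_2 ≅ 0.

As a check, the Euler characteristic is 9 − 27 + 18 = 0, which agrees with 1 − 1 + 0 = 0.

H_0 ≅ Z,  H_1 ≅ Z ⊕ Z/2Z,  H_2 = 0.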